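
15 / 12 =5 / 4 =1.25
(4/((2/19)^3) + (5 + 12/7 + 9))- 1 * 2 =48205/14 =3443.21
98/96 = 49/48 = 1.02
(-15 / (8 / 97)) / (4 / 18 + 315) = -13095 / 22696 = -0.58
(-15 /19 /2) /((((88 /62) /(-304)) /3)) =2790 /11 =253.64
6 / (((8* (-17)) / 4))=-3 / 17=-0.18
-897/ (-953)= 897/ 953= 0.94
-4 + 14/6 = -5/3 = -1.67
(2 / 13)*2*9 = 36 / 13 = 2.77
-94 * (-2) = 188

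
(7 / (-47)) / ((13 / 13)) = -7 / 47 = -0.15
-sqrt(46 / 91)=-0.71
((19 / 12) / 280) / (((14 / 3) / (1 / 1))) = 19 / 15680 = 0.00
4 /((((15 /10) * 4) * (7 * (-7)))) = -2 /147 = -0.01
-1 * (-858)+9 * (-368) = -2454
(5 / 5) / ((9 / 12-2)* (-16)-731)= -1 / 711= -0.00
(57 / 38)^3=27 / 8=3.38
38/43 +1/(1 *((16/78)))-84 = -26915/344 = -78.24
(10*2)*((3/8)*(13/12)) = 65/8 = 8.12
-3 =-3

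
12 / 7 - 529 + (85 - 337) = -5455 / 7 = -779.29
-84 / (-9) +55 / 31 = 1033 / 93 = 11.11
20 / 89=0.22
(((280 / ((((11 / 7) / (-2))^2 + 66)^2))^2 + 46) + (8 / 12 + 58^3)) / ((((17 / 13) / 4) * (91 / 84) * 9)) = 272271826655074629578816 / 4446978679368576153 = 61226.25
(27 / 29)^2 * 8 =5832 / 841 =6.93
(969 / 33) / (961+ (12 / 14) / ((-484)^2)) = 24075128 / 787920059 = 0.03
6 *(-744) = -4464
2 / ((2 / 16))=16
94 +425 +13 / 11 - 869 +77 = -2990 / 11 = -271.82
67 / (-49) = -67 / 49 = -1.37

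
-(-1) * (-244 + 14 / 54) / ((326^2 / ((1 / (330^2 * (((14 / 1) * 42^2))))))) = -6581 / 7717088139868800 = -0.00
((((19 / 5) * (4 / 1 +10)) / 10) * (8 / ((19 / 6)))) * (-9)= -3024 / 25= -120.96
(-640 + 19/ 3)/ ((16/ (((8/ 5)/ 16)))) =-1901/ 480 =-3.96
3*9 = 27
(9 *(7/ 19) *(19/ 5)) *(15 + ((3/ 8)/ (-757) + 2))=6485787/ 30280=214.19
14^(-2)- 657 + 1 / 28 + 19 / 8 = -256597 / 392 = -654.58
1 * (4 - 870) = -866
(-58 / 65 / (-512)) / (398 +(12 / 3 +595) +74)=0.00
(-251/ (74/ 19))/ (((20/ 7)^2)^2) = -11450369/ 11840000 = -0.97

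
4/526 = 2/263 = 0.01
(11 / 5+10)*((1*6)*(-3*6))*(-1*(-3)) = -19764 / 5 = -3952.80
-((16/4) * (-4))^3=4096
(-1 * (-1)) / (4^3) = 1 / 64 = 0.02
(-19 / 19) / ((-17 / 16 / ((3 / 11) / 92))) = 12 / 4301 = 0.00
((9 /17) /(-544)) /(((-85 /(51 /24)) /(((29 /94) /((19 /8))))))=261 /82584640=0.00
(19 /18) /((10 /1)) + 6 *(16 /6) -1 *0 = 2899 /180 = 16.11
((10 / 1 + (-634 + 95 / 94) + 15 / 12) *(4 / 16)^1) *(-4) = 621.74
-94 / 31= -3.03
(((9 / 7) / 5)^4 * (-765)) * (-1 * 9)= 9034497 / 300125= 30.10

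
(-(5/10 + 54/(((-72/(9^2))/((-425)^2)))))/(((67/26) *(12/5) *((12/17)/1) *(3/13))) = 630506755645/57888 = 10891838.65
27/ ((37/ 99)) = 2673/ 37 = 72.24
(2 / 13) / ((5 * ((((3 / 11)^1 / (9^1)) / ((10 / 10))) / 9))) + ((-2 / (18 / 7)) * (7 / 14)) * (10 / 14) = 10367 / 1170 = 8.86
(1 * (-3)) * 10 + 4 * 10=10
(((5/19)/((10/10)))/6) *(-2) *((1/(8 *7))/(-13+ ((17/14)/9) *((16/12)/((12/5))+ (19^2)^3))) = -135/547048390336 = -0.00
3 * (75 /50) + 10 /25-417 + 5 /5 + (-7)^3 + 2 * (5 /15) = -22603 /30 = -753.43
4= 4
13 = 13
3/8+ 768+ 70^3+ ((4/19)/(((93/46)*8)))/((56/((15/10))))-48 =22674545721/65968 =343720.38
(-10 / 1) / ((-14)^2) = -5 / 98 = -0.05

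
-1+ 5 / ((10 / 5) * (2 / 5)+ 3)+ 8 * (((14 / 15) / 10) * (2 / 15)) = 8878 / 21375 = 0.42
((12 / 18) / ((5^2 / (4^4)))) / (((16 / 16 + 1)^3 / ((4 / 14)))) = 128 / 525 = 0.24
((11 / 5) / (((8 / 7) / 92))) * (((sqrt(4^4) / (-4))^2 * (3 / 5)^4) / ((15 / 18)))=6885648 / 15625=440.68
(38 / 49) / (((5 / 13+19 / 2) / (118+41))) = 157092 / 12593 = 12.47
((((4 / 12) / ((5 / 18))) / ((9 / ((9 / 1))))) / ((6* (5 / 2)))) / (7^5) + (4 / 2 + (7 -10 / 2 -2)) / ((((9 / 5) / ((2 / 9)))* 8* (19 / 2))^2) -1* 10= -10.00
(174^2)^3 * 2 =55504153729152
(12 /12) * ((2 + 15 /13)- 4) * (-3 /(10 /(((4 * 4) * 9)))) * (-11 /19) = -21.16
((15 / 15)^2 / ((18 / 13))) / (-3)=-13 / 54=-0.24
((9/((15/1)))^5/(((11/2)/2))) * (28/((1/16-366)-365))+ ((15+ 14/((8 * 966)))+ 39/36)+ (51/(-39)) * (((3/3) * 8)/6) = 13790104404873/961621375000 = 14.34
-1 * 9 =-9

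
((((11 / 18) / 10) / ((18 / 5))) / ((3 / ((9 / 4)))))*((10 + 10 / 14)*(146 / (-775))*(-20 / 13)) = 4015 / 101556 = 0.04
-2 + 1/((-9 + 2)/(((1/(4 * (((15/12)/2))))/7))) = -492/245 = -2.01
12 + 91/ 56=109/ 8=13.62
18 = 18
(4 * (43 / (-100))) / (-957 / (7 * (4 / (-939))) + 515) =-0.00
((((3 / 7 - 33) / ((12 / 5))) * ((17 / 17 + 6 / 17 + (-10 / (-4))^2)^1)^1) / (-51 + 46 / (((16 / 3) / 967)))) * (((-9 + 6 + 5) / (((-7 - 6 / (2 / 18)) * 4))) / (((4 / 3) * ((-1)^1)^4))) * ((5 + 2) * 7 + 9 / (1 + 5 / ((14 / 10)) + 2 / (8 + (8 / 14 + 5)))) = 74723561 / 19181870168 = 0.00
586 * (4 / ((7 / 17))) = 39848 / 7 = 5692.57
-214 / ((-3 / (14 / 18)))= 1498 / 27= 55.48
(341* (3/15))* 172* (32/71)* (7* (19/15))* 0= 0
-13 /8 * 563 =-7319 /8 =-914.88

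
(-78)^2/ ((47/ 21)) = 127764/ 47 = 2718.38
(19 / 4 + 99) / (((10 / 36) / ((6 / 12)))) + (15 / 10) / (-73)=54525 / 292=186.73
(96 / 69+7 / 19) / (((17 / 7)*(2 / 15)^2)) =40.76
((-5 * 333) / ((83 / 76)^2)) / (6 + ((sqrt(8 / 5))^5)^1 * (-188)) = 45079875000 / 1994433859547 + 1446402816000 * sqrt(10) / 1994433859547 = 2.32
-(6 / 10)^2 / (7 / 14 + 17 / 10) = -0.16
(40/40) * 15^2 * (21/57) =1575/19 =82.89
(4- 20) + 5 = -11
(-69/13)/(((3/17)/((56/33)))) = -51.04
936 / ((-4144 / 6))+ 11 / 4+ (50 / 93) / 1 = 186185 / 96348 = 1.93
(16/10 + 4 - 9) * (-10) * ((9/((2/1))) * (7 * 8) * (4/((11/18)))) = 616896/11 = 56081.45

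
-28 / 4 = -7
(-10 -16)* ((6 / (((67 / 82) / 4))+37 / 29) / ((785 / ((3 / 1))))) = -3.05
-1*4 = -4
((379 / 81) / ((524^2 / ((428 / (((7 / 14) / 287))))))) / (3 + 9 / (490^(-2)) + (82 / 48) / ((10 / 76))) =0.00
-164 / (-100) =41 / 25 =1.64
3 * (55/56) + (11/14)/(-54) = 4433/1512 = 2.93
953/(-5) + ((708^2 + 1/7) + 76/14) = 17537764/35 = 501078.97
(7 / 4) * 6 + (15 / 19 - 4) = 277 / 38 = 7.29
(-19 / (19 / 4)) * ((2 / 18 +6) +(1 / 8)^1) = -449 / 18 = -24.94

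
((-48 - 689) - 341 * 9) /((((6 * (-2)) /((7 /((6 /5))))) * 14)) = 9515 /72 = 132.15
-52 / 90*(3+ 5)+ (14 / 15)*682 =28436 / 45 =631.91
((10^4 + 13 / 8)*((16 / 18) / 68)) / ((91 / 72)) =103.44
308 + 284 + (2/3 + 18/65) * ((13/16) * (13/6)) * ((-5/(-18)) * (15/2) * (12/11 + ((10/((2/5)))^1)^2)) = 13109249/4752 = 2758.68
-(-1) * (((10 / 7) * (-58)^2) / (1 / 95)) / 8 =399475 / 7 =57067.86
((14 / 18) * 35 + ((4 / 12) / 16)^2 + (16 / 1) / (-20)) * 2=33821 / 640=52.85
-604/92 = -151/23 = -6.57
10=10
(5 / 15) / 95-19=-5414 / 285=-19.00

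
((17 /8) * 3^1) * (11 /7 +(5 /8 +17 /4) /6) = 13617 /896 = 15.20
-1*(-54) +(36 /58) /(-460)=360171 /6670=54.00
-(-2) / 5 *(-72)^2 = 10368 / 5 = 2073.60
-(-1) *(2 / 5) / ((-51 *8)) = -1 / 1020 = -0.00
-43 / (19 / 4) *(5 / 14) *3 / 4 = -645 / 266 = -2.42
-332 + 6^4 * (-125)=-162332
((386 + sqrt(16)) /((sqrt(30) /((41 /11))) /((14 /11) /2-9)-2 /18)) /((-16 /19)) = -29652007905 /10674823 + 34242880815 * sqrt(30) /42699292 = 1614.73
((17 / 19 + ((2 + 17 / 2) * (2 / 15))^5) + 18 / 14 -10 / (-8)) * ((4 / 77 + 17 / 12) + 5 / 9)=9130000371 / 512050000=17.83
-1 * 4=-4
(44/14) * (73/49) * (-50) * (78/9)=-2087800/1029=-2028.96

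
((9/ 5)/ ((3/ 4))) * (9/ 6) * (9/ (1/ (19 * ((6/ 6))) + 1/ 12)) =36936/ 155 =238.30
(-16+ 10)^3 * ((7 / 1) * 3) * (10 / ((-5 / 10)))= 90720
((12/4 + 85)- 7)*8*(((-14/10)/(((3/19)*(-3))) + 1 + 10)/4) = 11304/5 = 2260.80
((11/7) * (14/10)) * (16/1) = 176/5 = 35.20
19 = 19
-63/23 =-2.74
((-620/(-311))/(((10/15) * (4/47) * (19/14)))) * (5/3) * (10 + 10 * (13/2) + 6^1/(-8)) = 75727575/23636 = 3203.91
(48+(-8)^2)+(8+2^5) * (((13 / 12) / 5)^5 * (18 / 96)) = 112.00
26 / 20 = 13 / 10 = 1.30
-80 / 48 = -5 / 3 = -1.67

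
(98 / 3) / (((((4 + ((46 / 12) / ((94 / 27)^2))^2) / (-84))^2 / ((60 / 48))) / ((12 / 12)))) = 28100640411593028894720 / 1639514447368656049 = 17139.61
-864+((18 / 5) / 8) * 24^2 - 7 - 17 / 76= -232569 / 380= -612.02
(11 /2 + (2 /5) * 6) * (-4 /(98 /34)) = -2686 /245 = -10.96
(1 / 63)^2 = 1 / 3969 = 0.00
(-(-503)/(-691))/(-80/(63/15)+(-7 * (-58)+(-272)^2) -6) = -10563/1079109824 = -0.00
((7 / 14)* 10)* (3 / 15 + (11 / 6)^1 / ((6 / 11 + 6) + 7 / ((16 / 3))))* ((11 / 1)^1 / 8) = 98879 / 33192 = 2.98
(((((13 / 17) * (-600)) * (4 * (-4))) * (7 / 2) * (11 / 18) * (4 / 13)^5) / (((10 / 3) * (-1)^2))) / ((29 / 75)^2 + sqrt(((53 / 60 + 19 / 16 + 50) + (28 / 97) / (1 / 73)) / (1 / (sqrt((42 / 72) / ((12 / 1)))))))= -221788576954619136000000000000 * sqrt(7) / 4871874425924302742211792541327 - 813382078973613598310400000 / 4871874425924302742211792541327 + 467377875527270400000000 * 7^(1 / 4) * sqrt(825842965) / 4871874425924302742211792541327 + 127442043036000000000000000 * 7^(3 / 4) * sqrt(825842965) / 4871874425924302742211792541327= 3.12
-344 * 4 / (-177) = 1376 / 177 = 7.77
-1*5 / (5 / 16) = -16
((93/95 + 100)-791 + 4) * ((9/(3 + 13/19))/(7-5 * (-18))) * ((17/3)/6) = -276981/16975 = -16.32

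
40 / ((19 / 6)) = 240 / 19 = 12.63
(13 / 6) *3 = 13 / 2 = 6.50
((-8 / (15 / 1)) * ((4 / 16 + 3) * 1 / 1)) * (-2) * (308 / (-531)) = -16016 / 7965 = -2.01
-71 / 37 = -1.92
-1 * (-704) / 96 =22 / 3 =7.33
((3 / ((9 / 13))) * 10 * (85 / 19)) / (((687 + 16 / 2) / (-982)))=-2170220 / 7923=-273.91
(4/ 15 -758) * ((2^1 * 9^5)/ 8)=-11185848.90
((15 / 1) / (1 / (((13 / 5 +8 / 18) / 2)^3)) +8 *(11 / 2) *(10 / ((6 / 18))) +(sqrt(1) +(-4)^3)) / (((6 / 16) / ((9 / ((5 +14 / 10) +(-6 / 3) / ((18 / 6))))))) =63661553 / 11610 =5483.34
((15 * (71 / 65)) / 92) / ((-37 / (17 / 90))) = -1207 / 1327560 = -0.00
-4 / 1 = -4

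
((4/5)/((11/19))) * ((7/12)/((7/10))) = 38/33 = 1.15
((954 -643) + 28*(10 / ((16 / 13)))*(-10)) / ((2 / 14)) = -13748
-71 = -71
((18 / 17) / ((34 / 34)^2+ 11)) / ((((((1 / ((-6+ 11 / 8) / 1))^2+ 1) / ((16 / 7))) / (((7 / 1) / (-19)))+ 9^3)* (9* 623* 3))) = 10952 / 1519460066691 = 0.00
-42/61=-0.69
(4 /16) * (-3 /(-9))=1 /12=0.08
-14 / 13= -1.08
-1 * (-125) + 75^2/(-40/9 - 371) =371750/3379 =110.02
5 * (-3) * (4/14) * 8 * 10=-2400/7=-342.86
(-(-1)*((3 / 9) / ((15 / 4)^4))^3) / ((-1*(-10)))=8388608 / 17515755615234375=0.00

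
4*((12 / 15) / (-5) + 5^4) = 2499.36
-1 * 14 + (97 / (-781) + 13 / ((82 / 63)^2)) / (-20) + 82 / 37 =-12.16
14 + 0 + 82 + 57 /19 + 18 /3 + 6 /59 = 6201 /59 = 105.10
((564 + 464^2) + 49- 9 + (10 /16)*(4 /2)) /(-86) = -2510.48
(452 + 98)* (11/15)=1210/3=403.33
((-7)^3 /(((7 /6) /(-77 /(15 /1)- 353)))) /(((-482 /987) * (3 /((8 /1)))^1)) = -574951.12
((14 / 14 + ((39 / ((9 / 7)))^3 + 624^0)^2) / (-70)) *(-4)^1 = 1135819892666 / 25515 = 44515770.83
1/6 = 0.17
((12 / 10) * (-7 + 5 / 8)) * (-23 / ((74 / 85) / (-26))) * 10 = -3888495 / 74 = -52547.23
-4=-4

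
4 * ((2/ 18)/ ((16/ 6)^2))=1/ 16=0.06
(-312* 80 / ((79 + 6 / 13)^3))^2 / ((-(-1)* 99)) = 334123303321600 / 13365789414107085659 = 0.00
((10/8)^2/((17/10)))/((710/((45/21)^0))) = 25/19312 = 0.00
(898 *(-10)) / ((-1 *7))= 8980 / 7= 1282.86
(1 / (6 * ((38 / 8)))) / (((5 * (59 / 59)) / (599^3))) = 429843598 / 285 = 1508223.15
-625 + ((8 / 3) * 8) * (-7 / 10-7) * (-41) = 6109.93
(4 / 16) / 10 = 0.02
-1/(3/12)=-4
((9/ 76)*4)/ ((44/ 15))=135/ 836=0.16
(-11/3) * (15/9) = -55/9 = -6.11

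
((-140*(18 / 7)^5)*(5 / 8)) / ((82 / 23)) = -271625400 / 98441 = -2759.27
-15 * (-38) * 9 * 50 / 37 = 256500 / 37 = 6932.43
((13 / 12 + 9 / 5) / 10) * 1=173 / 600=0.29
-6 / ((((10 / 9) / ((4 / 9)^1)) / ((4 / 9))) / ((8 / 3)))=-128 / 45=-2.84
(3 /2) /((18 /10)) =5 /6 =0.83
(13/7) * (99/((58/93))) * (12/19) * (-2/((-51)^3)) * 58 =106392/653429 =0.16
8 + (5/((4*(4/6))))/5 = 67/8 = 8.38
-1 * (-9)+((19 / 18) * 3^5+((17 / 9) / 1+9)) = 4975 / 18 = 276.39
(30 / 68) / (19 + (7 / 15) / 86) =9675 / 416789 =0.02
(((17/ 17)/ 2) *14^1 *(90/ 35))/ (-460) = -9/ 230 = -0.04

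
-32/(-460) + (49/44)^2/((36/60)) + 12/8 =3.64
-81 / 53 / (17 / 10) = -0.90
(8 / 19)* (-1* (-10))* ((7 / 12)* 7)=980 / 57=17.19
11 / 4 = 2.75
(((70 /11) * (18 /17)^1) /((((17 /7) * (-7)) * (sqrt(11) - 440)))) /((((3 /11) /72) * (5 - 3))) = 15120 * sqrt(11) /55947221 + 604800 /5086111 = 0.12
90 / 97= 0.93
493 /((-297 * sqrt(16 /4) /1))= -493 /594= -0.83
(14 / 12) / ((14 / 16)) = 1.33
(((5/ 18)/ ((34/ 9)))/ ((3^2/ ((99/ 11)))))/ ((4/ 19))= 95/ 272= 0.35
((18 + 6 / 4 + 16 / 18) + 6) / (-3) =-475 / 54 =-8.80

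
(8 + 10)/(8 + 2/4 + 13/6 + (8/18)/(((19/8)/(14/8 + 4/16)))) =1.63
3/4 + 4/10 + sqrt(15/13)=sqrt(195)/13 + 23/20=2.22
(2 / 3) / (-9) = -2 / 27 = -0.07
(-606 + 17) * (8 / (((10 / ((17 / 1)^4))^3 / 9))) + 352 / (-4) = -3088480479554974061 / 125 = -24707843836439792.49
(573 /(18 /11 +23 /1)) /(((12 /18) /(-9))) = -170181 /542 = -313.99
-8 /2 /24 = -1 /6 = -0.17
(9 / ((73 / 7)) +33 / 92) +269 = 270.22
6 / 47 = 0.13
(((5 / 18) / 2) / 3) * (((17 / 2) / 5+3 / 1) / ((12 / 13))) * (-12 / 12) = -611 / 2592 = -0.24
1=1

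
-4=-4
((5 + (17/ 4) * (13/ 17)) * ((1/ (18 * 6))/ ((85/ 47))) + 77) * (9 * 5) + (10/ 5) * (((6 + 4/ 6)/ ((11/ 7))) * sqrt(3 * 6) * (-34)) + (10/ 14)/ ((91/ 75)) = 600791089/ 173264-9520 * sqrt(2)/ 11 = 2243.55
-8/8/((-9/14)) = 14/9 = 1.56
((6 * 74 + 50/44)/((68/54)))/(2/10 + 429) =1322055/1605208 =0.82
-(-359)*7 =2513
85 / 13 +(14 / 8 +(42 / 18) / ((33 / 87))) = 24779 / 1716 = 14.44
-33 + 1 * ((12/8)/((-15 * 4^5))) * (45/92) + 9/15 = -30523437/942080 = -32.40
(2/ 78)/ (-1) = -1/ 39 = -0.03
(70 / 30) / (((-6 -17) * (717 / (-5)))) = 35 / 49473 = 0.00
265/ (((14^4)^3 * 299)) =265/ 16951479800213504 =0.00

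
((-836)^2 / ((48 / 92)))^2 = 16149563897104 / 9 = 1794395988567.11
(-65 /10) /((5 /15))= -19.50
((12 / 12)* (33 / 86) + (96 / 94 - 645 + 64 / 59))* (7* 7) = -7508003489 / 238478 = -31483.00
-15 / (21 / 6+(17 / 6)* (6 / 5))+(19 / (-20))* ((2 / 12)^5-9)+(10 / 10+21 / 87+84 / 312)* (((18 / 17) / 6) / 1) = 8957561747 / 1348513920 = 6.64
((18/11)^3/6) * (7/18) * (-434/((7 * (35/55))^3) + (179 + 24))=179782146/3195731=56.26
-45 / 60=-0.75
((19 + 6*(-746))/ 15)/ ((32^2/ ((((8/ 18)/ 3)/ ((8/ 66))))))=-49027/ 138240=-0.35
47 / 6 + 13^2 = 1061 / 6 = 176.83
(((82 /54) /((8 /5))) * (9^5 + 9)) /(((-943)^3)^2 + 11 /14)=4708235 /59067615949364840982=0.00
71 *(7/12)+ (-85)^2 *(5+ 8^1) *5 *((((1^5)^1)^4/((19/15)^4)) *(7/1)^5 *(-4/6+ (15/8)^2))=218571620801390717/25021632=8735306346.18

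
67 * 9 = 603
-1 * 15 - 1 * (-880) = 865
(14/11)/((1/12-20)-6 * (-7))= 168/2915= 0.06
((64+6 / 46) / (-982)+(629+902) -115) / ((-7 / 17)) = -3438.70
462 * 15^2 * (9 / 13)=935550 / 13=71965.38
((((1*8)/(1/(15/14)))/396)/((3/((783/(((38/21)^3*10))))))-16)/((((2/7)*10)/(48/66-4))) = 1209590109/66395120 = 18.22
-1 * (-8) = 8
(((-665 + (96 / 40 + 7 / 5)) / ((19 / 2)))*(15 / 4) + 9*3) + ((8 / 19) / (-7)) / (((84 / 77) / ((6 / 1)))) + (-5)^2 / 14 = -61857 / 266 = -232.55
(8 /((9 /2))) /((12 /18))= 8 /3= 2.67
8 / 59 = 0.14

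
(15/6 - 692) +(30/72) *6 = -687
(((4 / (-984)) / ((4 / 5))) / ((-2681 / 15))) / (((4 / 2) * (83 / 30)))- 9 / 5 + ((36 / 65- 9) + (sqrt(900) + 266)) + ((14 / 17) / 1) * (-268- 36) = 2855127160567 / 80651236120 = 35.40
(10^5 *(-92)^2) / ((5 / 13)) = 2200640000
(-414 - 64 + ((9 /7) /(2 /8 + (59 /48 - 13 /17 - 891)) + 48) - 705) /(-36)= 5771835329 /183071196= 31.53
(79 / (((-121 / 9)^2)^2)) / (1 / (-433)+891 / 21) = 1571024889 / 27565265943314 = 0.00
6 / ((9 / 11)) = 22 / 3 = 7.33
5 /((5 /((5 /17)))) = 5 /17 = 0.29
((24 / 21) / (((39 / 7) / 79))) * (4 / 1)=2528 / 39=64.82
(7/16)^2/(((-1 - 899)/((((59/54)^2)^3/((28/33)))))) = -3247901090357/7616996750131200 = -0.00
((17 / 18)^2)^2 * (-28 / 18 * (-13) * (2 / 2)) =7600411 / 472392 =16.09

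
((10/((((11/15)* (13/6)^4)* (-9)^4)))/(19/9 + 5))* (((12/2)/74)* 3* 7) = 525/23248654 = 0.00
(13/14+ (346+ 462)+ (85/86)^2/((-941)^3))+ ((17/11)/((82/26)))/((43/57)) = 15750673366736941373/19455408529599812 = 809.58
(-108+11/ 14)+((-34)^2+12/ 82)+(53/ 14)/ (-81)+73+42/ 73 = 1904850538/ 1697031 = 1122.46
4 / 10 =2 / 5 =0.40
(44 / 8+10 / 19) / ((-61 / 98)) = -11221 / 1159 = -9.68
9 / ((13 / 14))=126 / 13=9.69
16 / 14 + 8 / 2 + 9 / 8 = 351 / 56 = 6.27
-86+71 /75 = -6379 /75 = -85.05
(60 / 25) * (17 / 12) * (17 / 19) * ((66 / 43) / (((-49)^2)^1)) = 19074 / 9808085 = 0.00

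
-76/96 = -19/24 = -0.79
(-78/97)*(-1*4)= 3.22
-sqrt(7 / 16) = -sqrt(7) / 4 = -0.66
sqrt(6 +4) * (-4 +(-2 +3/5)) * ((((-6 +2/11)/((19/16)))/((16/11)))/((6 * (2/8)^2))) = 4608 * sqrt(10)/95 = 153.39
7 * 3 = 21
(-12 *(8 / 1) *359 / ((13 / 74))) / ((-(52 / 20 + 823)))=132830 / 559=237.62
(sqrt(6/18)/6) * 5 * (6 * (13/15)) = 13 * sqrt(3)/9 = 2.50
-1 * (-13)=13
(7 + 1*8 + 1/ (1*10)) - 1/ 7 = 1047/ 70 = 14.96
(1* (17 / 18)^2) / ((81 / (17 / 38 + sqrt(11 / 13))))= 4913 / 997272 + 289* sqrt(143) / 341172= 0.02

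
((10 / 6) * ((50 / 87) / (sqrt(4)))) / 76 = 125 / 19836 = 0.01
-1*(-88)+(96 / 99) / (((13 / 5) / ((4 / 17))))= 642424 / 7293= 88.09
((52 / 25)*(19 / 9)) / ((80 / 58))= 7163 / 2250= 3.18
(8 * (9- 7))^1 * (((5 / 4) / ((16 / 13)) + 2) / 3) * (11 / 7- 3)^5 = -4825000 / 50421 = -95.69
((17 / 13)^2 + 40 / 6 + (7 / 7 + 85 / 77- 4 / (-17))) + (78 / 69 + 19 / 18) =1181627471 / 91585494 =12.90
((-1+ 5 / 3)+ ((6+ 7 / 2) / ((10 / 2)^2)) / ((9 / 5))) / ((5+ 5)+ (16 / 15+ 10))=1 / 24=0.04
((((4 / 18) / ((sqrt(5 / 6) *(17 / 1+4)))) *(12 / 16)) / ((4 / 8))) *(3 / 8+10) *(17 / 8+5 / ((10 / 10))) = 1577 *sqrt(30) / 6720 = 1.29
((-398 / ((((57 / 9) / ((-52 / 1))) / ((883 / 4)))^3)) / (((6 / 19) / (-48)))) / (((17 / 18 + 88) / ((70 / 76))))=-40959961963195700880 / 10981259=-3729987787665.85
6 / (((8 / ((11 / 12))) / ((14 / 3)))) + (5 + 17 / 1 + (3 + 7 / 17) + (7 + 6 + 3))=18205 / 408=44.62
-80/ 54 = -40/ 27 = -1.48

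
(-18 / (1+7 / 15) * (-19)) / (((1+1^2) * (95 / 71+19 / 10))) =47925 / 1331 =36.01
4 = 4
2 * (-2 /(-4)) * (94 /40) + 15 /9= 241 /60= 4.02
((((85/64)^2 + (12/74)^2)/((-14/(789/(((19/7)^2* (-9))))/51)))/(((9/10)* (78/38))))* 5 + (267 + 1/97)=1730426860143625/3627403333632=477.04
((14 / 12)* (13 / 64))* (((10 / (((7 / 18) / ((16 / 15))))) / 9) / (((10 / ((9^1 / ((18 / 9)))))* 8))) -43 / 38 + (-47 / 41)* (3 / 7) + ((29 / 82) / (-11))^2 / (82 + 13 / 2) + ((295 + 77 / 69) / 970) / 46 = -123879655589010007 / 78624043613290560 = -1.58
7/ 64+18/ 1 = 1159/ 64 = 18.11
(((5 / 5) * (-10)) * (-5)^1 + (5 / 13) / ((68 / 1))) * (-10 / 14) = -31575 / 884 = -35.72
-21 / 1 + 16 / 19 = -383 / 19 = -20.16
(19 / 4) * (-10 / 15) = -19 / 6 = -3.17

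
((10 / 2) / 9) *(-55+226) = 95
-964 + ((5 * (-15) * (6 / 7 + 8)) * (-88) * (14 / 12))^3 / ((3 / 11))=3489360247997108 / 3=1163120082665702.67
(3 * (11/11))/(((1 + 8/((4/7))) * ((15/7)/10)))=14/15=0.93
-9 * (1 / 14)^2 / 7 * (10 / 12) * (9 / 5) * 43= -1161 / 2744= -0.42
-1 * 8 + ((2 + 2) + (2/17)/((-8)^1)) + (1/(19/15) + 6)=3585/1292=2.77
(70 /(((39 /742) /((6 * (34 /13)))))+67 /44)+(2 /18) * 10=1398816587 /66924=20901.57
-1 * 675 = -675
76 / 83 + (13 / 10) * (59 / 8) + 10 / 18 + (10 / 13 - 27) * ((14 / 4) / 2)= -27070483 / 776880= -34.85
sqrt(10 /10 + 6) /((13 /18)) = 18* sqrt(7) /13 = 3.66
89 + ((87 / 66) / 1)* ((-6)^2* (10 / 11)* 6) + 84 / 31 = 1314923 / 3751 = 350.55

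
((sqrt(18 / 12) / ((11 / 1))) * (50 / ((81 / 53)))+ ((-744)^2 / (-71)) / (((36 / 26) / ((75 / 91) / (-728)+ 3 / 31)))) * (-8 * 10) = 1948476480 / 45227 - 106000 * sqrt(6) / 891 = 42790.74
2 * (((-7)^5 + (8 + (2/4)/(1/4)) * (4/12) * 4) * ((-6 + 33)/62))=-453429/31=-14626.74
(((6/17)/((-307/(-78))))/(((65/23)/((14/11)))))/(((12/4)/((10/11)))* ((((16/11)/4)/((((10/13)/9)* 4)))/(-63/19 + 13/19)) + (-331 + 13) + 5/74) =-18648000/147426943499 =-0.00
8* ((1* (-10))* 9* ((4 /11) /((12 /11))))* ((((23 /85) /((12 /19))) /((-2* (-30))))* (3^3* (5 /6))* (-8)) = 308.47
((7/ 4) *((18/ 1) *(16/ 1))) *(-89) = -44856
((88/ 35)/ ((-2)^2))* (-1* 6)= -132/ 35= -3.77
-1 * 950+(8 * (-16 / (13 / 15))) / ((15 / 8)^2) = -193442 / 195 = -992.01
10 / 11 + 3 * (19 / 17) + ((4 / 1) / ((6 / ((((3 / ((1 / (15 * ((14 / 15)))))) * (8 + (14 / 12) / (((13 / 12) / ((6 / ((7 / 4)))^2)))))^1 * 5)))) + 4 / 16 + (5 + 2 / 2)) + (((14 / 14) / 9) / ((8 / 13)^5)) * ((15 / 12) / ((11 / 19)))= 8332281923863 / 2867724288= 2905.54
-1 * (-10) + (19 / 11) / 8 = 899 / 88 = 10.22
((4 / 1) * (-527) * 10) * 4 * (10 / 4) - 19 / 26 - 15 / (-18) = -8221196 / 39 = -210799.90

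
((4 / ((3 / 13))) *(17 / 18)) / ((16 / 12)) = 221 / 18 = 12.28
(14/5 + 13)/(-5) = -79/25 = -3.16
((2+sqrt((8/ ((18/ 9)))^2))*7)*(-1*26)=-1092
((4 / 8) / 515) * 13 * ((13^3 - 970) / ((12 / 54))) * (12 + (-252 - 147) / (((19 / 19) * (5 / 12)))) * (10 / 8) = -84843369 / 1030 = -82372.20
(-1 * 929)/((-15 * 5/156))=48308/25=1932.32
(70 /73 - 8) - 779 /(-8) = 90.33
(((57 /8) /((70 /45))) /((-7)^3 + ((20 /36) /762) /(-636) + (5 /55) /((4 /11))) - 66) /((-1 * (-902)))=-1381630649151 /18878463064076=-0.07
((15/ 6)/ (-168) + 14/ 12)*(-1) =-129/ 112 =-1.15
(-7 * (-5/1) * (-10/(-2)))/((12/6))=175/2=87.50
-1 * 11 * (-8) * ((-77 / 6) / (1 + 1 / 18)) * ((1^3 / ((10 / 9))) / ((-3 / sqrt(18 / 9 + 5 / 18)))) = 5082 * sqrt(82) / 95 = 484.42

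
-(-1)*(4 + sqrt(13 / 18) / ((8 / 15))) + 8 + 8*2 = 5*sqrt(26) / 16 + 28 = 29.59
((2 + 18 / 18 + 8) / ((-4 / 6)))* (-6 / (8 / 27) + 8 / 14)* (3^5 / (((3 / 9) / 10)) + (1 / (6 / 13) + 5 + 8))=265659691 / 112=2371961.53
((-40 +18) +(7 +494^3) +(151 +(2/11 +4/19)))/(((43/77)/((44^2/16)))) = 21340816649614/817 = 26120950611.52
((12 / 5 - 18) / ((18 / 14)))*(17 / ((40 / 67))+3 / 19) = -347.41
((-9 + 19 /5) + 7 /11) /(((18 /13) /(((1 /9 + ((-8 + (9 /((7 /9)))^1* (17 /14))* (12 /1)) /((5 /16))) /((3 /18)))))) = -1672604011 /363825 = -4597.28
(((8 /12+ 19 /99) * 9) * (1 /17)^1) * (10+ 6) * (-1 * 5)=-400 /11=-36.36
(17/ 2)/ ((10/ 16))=68/ 5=13.60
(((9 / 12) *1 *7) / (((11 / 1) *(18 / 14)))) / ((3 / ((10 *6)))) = 245 / 33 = 7.42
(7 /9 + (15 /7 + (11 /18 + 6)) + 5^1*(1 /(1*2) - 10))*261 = -69368 /7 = -9909.71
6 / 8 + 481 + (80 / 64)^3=30957 / 64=483.70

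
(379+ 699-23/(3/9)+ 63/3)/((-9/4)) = -457.78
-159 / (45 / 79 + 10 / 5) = -12561 / 203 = -61.88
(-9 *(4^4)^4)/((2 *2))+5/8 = -9663676415.38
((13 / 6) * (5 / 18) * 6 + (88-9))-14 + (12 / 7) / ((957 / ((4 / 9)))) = 2757787 / 40194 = 68.61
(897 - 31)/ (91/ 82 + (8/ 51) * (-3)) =1207204/ 891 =1354.89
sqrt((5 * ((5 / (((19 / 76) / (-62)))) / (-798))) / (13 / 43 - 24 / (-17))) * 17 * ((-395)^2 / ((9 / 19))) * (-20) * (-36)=2121940000 * sqrt(231210183) / 3759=8583496860.52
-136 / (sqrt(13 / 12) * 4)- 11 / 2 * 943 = -10373 / 2- 68 * sqrt(39) / 13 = -5219.17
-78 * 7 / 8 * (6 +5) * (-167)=501501 / 4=125375.25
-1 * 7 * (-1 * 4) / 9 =28 / 9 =3.11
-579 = -579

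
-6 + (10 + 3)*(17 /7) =179 /7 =25.57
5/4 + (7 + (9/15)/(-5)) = 813/100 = 8.13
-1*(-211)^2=-44521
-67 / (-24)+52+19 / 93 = 13639 / 248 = 55.00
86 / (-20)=-43 / 10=-4.30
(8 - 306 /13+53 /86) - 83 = -109477 /1118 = -97.92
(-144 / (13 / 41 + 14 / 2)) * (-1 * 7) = 3444 / 25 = 137.76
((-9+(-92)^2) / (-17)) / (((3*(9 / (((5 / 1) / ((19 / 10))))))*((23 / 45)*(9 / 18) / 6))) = -445000 / 391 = -1138.11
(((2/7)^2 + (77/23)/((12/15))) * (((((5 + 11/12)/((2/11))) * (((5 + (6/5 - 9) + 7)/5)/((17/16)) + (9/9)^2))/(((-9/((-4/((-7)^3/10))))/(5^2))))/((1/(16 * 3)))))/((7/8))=-203217074720/46000759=-4417.69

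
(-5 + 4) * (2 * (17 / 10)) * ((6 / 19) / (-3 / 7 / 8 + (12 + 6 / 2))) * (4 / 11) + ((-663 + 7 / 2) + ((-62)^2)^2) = 8615844708683 / 583110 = 14775676.47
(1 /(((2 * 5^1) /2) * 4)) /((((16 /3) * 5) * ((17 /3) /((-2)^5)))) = -9 /850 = -0.01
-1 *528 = -528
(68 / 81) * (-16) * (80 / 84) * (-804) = 5831680 / 567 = 10285.15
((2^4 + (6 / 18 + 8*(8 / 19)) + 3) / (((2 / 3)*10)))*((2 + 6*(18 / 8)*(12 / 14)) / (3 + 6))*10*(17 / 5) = 10999 / 63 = 174.59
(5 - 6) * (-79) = 79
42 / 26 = 21 / 13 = 1.62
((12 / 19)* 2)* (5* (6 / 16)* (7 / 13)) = 315 / 247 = 1.28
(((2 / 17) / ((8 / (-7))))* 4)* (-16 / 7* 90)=1440 / 17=84.71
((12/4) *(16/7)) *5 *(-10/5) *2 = -960/7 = -137.14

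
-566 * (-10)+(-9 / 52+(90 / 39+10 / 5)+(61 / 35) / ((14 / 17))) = 72188037 / 12740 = 5666.25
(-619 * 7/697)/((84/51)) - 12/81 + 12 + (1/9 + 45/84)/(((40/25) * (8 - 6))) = 4106149/495936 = 8.28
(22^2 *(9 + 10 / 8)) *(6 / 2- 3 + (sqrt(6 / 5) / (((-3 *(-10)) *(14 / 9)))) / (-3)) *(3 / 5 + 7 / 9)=-153791 *sqrt(30) / 15750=-53.48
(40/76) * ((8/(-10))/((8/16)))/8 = -2/19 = -0.11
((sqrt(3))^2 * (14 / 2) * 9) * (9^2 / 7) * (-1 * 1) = -2187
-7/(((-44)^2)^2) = -7/3748096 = -0.00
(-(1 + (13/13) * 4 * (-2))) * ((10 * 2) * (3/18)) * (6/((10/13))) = 182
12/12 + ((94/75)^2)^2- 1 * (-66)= 2197996771/31640625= 69.47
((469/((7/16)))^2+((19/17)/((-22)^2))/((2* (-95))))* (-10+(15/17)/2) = -6146065868735/559504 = -10984847.06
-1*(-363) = 363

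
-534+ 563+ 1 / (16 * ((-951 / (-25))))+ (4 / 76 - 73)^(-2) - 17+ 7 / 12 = 30655231667 / 2435822928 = 12.59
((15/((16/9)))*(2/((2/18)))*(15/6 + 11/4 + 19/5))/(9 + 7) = 43983/512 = 85.90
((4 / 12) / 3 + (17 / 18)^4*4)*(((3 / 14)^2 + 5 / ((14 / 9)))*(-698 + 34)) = -509373241 / 71442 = -7129.88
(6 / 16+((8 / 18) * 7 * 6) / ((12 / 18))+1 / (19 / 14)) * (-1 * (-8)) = 4425 / 19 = 232.89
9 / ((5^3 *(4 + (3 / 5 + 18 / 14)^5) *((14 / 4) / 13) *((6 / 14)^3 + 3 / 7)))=61765725 / 3262321708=0.02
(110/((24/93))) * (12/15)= 341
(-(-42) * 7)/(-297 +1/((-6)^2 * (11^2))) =-1280664/1293731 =-0.99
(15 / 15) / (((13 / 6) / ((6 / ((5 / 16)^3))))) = 147456 / 1625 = 90.74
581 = 581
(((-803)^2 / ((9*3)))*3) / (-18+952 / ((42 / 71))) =58619 / 1302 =45.02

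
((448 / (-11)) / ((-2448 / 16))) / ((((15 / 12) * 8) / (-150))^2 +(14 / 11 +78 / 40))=44800 / 543133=0.08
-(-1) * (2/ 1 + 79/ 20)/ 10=0.60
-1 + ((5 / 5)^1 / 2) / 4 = -7 / 8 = -0.88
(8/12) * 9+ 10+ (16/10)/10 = 404/25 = 16.16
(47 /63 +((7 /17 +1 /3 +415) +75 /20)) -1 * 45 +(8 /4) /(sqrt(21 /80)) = 8 * sqrt(105) /21 +1607533 /4284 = 379.14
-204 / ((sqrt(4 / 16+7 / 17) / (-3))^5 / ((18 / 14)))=16979328 * sqrt(85) / 875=178904.76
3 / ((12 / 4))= 1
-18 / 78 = -3 / 13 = -0.23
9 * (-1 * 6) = -54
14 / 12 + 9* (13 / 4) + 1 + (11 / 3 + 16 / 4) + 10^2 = 1669 / 12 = 139.08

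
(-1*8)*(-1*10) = 80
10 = 10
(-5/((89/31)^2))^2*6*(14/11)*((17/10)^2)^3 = 468122589069429/6901646510000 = 67.83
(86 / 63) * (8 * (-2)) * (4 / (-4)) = 21.84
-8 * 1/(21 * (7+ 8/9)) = -24/497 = -0.05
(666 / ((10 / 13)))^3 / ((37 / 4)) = 8770432788 / 125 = 70163462.30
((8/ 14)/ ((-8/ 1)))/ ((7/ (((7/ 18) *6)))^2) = -1/ 126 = -0.01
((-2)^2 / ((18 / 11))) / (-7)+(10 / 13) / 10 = -0.27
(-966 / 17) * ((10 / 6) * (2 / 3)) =-63.14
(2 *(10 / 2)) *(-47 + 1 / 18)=-469.44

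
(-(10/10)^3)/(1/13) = -13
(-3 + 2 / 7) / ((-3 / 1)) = 0.90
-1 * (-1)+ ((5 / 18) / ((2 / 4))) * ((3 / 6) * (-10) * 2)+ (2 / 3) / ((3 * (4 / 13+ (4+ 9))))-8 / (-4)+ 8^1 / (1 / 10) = 120607 / 1557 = 77.46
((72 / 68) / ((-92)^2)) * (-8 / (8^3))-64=-294682633 / 4604416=-64.00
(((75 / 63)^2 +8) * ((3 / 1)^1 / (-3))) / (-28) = 4153 / 12348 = 0.34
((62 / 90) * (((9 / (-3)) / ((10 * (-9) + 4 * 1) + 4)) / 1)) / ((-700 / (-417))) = 4309 / 287000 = 0.02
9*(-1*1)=-9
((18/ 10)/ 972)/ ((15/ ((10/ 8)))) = 1/ 6480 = 0.00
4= 4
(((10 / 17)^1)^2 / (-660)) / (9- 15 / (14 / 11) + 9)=-70 / 829719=-0.00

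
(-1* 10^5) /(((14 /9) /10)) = -4500000 /7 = -642857.14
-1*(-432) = 432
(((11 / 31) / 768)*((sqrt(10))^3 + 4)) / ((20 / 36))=33 / 9920 + 33*sqrt(10) / 3968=0.03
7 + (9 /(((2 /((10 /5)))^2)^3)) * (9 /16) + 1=209 /16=13.06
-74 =-74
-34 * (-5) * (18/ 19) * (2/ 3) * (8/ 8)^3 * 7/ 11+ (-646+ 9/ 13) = -1567661/ 2717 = -576.98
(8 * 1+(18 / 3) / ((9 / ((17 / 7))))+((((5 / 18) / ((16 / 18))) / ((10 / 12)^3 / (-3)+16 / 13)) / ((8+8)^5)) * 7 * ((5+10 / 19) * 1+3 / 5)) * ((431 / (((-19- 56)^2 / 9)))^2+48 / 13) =21277174282062726827 / 530723880960000000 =40.09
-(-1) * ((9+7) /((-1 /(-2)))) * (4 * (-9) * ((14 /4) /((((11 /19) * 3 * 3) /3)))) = -25536 /11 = -2321.45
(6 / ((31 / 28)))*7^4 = 403368 / 31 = 13011.87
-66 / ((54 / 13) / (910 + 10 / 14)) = -303875 / 21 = -14470.24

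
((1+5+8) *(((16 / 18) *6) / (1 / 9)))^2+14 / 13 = 5870606 / 13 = 451585.08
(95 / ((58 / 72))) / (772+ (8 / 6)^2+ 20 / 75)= 0.15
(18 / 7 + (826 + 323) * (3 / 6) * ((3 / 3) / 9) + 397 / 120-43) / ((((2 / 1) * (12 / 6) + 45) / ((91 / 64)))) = 291707 / 376320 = 0.78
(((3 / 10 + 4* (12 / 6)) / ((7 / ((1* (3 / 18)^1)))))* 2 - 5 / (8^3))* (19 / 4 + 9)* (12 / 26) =227953 / 93184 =2.45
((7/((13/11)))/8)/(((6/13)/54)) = 86.62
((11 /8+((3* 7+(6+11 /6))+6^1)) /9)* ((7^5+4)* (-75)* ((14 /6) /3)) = -2556532825 /648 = -3945266.71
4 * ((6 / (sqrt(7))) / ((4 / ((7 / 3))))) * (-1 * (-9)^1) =18 * sqrt(7) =47.62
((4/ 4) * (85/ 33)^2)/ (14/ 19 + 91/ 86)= 11805650/ 3194037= 3.70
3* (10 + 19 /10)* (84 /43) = 14994 /215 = 69.74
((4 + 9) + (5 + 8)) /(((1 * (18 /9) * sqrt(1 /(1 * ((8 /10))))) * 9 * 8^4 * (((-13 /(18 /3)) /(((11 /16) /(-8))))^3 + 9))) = 51909 * sqrt(5) /5900838922240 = 0.00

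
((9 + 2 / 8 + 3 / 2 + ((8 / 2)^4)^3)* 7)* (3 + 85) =10334771678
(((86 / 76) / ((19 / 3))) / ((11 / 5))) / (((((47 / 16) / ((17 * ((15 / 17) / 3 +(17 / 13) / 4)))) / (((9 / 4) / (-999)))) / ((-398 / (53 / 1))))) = 23488965 / 4757937041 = 0.00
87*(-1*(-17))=1479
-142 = -142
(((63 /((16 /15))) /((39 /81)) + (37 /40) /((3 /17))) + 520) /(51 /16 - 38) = -2021479 /108615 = -18.61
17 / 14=1.21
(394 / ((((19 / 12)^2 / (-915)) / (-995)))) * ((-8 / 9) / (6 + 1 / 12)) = -550974643200 / 26353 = -20907473.27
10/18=0.56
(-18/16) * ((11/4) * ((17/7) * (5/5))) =-1683/224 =-7.51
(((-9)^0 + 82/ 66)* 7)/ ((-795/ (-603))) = 34706/ 2915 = 11.91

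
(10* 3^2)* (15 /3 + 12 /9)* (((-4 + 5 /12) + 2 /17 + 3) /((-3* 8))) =9025 /816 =11.06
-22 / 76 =-11 / 38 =-0.29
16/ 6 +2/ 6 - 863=-860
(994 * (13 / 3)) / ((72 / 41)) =264901 / 108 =2452.79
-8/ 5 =-1.60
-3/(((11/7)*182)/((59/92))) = -177/26312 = -0.01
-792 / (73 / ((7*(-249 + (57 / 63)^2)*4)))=38525696 / 511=75392.75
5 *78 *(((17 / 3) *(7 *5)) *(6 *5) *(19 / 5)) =8817900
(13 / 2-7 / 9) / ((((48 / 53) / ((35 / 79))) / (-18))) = -191065 / 3792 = -50.39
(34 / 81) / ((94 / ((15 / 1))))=85 / 1269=0.07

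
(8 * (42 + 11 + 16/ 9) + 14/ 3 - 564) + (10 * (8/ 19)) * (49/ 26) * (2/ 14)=-266710/ 2223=-119.98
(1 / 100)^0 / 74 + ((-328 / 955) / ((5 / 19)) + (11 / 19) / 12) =-50085377 / 40281900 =-1.24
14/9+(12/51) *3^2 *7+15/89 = 225329/13617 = 16.55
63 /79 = 0.80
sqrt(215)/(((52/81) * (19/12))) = 243 * sqrt(215)/247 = 14.43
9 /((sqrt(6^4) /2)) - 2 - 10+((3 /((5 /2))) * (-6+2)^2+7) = 147 /10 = 14.70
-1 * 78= -78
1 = 1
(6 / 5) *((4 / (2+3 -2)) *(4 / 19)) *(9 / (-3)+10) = 224 / 95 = 2.36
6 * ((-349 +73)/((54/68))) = -6256/3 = -2085.33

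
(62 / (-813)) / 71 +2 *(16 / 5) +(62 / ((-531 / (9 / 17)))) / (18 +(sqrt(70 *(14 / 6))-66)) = 217 *sqrt(30) / 3220633 +5949237138218 / 929522993295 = 6.40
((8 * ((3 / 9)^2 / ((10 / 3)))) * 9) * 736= 8832 / 5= 1766.40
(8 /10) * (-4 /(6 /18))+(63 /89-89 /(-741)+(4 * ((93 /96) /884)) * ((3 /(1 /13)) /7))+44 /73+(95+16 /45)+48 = 37181790949343 /274991502240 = 135.21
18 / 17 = 1.06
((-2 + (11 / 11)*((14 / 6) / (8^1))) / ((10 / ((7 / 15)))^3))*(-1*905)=2545403 / 16200000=0.16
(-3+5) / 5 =2 / 5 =0.40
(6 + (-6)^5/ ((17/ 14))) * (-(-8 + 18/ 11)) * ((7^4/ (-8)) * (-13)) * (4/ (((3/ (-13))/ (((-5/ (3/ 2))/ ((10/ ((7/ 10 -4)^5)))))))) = 61060252930037361/ 170000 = 359177958411.98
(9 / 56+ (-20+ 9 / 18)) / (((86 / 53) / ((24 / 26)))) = -172197 / 15652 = -11.00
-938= -938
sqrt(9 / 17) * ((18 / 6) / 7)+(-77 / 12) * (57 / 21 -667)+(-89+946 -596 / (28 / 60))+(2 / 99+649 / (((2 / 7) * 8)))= 9 * sqrt(17) / 119+45752579 / 11088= 4126.63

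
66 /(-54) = -11 /9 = -1.22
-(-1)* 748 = 748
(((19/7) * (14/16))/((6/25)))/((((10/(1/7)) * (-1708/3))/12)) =-285/95648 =-0.00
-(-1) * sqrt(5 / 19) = sqrt(95) / 19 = 0.51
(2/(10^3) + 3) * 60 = 4503/25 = 180.12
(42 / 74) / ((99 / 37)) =7 / 33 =0.21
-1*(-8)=8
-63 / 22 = -2.86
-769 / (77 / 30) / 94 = -11535 / 3619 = -3.19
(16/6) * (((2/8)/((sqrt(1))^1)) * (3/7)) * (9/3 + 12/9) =26/21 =1.24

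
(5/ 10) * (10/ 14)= 5/ 14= 0.36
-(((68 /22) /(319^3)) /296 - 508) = 26846653775199 /52847743652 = 508.00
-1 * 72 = -72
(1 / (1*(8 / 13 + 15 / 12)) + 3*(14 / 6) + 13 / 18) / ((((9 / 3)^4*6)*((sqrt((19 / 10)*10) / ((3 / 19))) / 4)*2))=14419*sqrt(19) / 51054786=0.00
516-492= 24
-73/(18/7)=-511/18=-28.39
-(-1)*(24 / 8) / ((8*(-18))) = -1 / 48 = -0.02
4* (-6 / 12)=-2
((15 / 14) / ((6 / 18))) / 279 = 0.01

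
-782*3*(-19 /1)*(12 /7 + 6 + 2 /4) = 2563005 /7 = 366143.57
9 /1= 9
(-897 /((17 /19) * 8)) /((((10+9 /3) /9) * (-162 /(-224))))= -6118 /51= -119.96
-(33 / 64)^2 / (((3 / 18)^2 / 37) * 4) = -362637 / 4096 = -88.53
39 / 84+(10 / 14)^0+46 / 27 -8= -3653 / 756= -4.83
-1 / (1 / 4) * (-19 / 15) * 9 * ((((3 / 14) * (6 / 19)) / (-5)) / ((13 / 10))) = -216 / 455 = -0.47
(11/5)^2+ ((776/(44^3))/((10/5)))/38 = 97921433/20231200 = 4.84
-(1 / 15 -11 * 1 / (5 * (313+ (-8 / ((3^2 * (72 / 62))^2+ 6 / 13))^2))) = -131472588828904 / 2204509172990415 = -0.06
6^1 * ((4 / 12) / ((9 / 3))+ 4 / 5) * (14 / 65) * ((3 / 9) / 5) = 0.08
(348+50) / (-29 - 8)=-398 / 37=-10.76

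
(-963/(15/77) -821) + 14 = -28752/5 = -5750.40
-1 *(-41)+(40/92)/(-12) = 5653/138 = 40.96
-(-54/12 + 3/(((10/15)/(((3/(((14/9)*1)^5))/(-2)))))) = 11275155/2151296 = 5.24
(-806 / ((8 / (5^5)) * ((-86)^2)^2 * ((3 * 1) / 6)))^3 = -1997400726318359375 / 1309397181964700103507968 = -0.00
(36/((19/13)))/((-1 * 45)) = -52/95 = -0.55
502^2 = 252004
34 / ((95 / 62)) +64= 8188 / 95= 86.19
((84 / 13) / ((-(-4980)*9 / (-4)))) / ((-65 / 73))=2044 / 3156075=0.00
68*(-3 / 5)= -204 / 5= -40.80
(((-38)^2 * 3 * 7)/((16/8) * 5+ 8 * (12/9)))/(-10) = -22743/155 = -146.73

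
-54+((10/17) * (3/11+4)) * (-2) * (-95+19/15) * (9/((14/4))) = 1515282/1309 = 1157.59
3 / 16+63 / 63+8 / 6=121 / 48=2.52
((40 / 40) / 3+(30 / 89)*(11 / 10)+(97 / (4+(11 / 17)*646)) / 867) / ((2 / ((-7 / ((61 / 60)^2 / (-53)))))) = 2552858828100 / 20194354451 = 126.41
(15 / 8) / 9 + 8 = 197 / 24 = 8.21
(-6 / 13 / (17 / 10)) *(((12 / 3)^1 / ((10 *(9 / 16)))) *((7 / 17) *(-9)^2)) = -24192 / 3757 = -6.44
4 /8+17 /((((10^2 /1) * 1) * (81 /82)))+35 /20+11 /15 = 25559 /8100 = 3.16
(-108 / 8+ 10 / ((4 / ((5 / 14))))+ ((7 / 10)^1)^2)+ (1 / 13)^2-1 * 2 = -834679 / 59150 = -14.11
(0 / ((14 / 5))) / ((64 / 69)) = 0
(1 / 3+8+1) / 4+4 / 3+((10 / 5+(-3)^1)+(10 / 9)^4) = 27496 / 6561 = 4.19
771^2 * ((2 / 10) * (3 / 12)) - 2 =594401 / 20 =29720.05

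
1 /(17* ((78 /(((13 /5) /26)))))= 1 /13260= 0.00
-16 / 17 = -0.94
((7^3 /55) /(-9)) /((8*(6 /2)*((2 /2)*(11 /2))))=-343 /65340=-0.01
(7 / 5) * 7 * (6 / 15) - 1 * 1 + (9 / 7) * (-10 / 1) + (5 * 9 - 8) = 4736 / 175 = 27.06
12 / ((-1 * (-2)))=6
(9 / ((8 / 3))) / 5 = 27 / 40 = 0.68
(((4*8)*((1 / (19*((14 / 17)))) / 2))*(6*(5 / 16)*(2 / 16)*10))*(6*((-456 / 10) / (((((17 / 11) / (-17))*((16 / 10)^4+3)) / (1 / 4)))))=15778125 / 83594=188.75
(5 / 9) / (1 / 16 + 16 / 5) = 400 / 2349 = 0.17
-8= -8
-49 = -49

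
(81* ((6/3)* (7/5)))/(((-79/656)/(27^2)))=-542306016/395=-1372926.62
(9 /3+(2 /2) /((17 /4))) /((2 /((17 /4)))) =55 /8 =6.88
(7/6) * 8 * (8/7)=32/3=10.67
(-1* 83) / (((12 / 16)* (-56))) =83 / 42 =1.98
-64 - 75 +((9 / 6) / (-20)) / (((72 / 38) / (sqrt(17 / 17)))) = -66739 / 480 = -139.04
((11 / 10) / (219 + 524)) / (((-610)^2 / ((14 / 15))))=77 / 20735272500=0.00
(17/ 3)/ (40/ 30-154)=-17/ 458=-0.04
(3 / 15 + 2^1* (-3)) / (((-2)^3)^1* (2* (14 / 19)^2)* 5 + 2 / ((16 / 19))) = 2888 / 20445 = 0.14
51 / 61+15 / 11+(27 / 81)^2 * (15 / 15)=13955 / 6039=2.31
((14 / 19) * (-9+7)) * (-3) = 84 / 19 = 4.42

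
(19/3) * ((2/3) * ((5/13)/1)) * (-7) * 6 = -2660/39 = -68.21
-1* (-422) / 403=422 / 403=1.05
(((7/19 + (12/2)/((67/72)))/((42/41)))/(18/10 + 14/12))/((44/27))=48027195/34895476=1.38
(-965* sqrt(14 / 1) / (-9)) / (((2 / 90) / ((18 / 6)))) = 14475* sqrt(14) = 54160.49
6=6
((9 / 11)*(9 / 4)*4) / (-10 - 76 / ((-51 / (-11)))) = -4131 / 14806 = -0.28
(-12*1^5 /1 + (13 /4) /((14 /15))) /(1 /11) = -5247 /56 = -93.70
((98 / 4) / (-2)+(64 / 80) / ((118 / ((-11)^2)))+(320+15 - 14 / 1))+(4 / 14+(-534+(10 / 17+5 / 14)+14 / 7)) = -31060703 / 140420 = -221.20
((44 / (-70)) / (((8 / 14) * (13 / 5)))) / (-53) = 11 / 1378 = 0.01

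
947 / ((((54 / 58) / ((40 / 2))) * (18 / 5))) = 5650.82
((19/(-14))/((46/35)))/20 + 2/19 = 375/6992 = 0.05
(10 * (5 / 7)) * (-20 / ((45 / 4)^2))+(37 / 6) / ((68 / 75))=437435 / 77112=5.67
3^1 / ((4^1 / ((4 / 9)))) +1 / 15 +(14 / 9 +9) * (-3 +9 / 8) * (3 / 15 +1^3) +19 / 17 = -22.23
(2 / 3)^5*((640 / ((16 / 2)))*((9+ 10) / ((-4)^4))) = 190 / 243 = 0.78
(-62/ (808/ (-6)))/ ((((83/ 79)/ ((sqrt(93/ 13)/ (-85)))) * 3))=-2449 * sqrt(1209)/ 18526430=-0.00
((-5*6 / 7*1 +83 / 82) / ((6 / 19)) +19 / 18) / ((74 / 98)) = -673379 / 54612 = -12.33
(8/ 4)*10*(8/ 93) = 160/ 93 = 1.72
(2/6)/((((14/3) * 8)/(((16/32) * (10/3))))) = 5/336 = 0.01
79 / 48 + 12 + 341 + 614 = 46495 / 48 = 968.65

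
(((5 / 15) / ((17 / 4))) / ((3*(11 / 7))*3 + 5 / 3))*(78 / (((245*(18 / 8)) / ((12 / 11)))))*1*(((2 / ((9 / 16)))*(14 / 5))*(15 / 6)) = 13312 / 698445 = 0.02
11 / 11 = 1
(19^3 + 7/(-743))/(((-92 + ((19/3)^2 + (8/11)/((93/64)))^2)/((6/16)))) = 72000258556545/43592867309804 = 1.65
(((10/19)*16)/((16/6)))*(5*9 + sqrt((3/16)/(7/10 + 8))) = 15*sqrt(290)/551 + 2700/19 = 142.57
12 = 12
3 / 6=1 / 2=0.50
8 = 8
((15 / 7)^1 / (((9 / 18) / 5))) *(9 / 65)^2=486 / 1183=0.41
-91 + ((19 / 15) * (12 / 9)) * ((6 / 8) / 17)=-23186 / 255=-90.93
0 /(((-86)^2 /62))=0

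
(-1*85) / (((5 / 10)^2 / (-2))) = 680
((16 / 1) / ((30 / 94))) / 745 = 752 / 11175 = 0.07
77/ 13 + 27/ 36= 6.67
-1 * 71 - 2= -73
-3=-3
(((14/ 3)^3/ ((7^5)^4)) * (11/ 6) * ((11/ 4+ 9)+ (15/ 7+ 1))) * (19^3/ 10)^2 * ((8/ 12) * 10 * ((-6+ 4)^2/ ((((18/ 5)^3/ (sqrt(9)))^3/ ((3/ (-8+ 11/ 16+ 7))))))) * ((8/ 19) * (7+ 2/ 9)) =-19225554618359375/ 5677927131570439768106049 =-0.00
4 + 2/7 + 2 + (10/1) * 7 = 534/7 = 76.29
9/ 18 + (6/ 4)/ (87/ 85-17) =1103/ 2716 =0.41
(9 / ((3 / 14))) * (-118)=-4956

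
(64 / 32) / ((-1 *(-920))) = 1 / 460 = 0.00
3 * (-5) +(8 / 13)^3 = -32443 / 2197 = -14.77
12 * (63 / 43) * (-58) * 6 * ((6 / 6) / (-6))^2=-7308 / 43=-169.95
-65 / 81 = -0.80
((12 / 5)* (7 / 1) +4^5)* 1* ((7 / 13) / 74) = 18214 / 2405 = 7.57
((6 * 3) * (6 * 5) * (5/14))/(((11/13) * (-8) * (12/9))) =-26325/1232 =-21.37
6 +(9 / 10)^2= 681 / 100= 6.81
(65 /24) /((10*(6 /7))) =0.32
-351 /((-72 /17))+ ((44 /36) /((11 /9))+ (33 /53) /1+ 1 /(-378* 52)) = 44013443 /520884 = 84.50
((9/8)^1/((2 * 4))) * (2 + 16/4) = 27/32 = 0.84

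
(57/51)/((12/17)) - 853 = -851.42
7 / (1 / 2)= 14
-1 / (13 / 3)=-0.23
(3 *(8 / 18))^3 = 64 / 27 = 2.37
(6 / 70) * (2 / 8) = 3 / 140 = 0.02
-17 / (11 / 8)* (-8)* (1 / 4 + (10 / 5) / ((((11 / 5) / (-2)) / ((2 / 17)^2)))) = 45744 / 2057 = 22.24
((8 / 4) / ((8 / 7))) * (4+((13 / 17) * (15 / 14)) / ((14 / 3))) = 13913 / 1904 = 7.31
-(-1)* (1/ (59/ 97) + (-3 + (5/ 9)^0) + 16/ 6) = 409/ 177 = 2.31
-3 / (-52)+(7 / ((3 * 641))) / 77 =63511 / 1099956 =0.06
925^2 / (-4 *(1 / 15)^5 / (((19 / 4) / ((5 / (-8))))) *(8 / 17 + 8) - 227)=-4663691015625 / 1237291843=-3769.27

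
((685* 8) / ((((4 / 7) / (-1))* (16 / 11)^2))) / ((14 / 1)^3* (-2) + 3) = 116039 / 140416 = 0.83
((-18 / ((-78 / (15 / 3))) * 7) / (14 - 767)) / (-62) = 35 / 202306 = 0.00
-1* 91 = -91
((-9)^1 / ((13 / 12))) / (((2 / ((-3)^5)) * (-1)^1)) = -13122 / 13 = -1009.38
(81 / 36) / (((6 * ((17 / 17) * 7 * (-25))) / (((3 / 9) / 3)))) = -1 / 4200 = -0.00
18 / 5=3.60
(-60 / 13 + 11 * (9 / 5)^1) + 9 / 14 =15.83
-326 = -326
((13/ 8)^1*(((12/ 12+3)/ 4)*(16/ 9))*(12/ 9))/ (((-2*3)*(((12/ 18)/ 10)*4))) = -65/ 27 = -2.41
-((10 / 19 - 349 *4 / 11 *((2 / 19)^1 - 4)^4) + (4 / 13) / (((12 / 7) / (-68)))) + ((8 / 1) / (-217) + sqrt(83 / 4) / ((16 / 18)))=9 *sqrt(83) / 16 + 354413083965958 / 12131972853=29218.27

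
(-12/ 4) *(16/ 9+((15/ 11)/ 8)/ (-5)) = -1381/ 264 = -5.23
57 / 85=0.67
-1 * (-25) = 25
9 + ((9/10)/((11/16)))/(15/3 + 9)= 3501/385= 9.09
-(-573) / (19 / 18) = 10314 / 19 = 542.84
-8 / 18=-4 / 9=-0.44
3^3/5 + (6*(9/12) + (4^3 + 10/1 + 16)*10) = 9099/10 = 909.90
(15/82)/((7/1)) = 15/574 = 0.03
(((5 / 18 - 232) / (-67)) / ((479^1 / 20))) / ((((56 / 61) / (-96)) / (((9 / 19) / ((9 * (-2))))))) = 5088620 / 12805107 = 0.40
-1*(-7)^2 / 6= -49 / 6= -8.17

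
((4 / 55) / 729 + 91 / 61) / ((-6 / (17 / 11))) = -62031113 / 161422470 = -0.38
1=1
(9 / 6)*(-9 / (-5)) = 2.70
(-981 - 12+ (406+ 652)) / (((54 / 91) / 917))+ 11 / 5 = 27120869 / 270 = 100447.66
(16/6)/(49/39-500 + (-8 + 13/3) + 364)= -52/2699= -0.02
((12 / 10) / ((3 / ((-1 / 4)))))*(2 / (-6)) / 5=1 / 150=0.01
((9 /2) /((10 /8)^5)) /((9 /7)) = 3584 /3125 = 1.15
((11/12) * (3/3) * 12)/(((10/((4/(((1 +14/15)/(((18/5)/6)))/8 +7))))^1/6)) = 9504/2665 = 3.57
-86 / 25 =-3.44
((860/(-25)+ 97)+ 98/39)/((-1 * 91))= -12697/17745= -0.72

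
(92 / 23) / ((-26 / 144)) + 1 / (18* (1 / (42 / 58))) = -50021 / 2262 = -22.11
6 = 6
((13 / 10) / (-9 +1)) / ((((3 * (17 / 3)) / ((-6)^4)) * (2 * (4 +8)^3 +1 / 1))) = -1053 / 293845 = -0.00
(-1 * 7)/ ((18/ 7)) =-49/ 18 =-2.72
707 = 707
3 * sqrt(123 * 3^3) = 27 * sqrt(41) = 172.88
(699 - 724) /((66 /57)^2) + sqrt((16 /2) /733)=-9025 /484 + 2 * sqrt(1466) /733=-18.54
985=985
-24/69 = -8/23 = -0.35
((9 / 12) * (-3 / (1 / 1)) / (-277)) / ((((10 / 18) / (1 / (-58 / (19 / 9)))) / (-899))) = 5301 / 11080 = 0.48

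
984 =984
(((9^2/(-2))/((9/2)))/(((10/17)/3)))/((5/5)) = -459/10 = -45.90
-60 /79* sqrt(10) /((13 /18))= -1080* sqrt(10) /1027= -3.33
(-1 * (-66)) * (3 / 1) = 198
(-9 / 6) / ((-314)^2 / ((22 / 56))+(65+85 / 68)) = -22 / 3681889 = -0.00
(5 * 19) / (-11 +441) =19 / 86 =0.22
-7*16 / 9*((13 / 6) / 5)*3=-728 / 45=-16.18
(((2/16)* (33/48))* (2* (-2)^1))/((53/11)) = -121/1696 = -0.07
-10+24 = 14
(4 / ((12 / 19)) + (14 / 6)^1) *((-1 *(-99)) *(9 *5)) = 38610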